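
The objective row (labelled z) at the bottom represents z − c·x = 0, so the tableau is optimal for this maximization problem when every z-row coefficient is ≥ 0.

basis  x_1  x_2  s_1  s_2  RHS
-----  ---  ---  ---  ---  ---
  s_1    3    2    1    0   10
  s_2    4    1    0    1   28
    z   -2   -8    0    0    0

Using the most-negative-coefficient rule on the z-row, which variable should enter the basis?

x_2

Negative z-row entries: x_1: -2, x_2: -8.
The most negative is -8 in column x_2, so x_2 enters.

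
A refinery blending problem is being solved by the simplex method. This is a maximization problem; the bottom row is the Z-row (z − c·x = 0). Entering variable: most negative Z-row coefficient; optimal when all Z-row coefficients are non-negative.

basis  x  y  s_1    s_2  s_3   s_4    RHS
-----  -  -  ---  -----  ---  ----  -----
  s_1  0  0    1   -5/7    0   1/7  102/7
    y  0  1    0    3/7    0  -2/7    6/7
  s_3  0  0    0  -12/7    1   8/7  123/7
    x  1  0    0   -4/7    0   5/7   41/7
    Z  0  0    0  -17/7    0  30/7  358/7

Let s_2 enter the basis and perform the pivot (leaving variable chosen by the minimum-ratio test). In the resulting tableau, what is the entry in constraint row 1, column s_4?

Ratio test on column s_2 — row 1: entry -5/7 ≤ 0; row 2: (6/7)/(3/7) = 2; row 3: entry -12/7 ≤ 0; row 4: entry -4/7 ≤ 0. Minimum is 2 at row 2 (y leaves); pivot element 3/7.
Divide row 2 by 3/7; eliminate column s_2 from the other rows.
Row 1 update in column s_4: 1/7 − (-5/7)·(-2/3) = -1/3.

-1/3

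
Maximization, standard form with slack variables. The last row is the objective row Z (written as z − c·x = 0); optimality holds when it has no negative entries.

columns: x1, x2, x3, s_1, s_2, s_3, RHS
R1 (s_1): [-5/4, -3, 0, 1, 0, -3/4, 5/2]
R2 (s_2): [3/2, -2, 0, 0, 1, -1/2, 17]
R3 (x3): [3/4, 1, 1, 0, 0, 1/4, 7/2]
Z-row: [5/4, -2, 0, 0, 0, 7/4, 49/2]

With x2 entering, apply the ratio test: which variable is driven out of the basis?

x3

Column x2 entries and ratios — s_1: -3 ≤ 0, skip; s_2: -2 ≤ 0, skip; x3: (7/2)/1 = 7/2.
Smallest ratio is 7/2 in the row of x3, so x3 leaves.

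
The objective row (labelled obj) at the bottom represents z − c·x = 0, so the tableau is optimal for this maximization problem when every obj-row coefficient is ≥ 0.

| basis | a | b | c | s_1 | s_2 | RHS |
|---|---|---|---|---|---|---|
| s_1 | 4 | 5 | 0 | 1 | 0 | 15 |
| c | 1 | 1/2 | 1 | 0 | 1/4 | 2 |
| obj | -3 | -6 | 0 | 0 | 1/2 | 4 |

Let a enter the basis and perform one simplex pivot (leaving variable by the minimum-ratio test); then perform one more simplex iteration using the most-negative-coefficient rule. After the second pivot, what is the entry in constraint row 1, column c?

Ratio test on column a — row 1: 15/4 = 15/4; row 2: 2/1 = 2. Minimum is 2 at row 2 (c leaves); pivot element 1.
Divide row 2 by 1; eliminate column a from the other rows.
Second iteration: most negative obj-row entry is -9/2 in column b, so b enters.
Ratio test on column b — row 1: 7/3 = 7/3; row 2: 2/(1/2) = 4. Minimum is 7/3 at row 1 (s_1 leaves); pivot element 3.
Divide row 1 by 3; eliminate column b from the other rows.
After both pivots, the entry at constraint row 1, column c is -4/3.

-4/3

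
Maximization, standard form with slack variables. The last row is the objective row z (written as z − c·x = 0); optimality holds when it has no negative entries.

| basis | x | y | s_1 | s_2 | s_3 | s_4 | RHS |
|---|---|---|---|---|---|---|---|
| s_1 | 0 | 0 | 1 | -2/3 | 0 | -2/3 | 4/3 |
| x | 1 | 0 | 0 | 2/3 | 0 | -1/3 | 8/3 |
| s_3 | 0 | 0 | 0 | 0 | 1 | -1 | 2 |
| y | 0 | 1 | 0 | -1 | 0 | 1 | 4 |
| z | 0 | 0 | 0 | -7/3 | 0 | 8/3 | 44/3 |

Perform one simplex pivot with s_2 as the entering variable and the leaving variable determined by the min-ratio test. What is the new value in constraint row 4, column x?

3/2

Ratio test on column s_2 — row 1: entry -2/3 ≤ 0; row 2: (8/3)/(2/3) = 4; row 3: entry 0 ≤ 0; row 4: entry -1 ≤ 0. Minimum is 4 at row 2 (x leaves); pivot element 2/3.
Divide row 2 by 2/3; eliminate column s_2 from the other rows.
Row 4 update in column x: 0 − (-1)·(3/2) = 3/2.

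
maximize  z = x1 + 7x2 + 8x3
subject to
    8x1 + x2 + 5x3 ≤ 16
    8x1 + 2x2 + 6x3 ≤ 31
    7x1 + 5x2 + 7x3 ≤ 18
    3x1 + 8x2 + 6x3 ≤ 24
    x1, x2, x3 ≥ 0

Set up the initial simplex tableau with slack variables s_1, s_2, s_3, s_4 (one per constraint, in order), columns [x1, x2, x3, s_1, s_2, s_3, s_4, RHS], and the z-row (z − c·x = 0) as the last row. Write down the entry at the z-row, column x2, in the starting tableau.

The z-row carries the negated objective coefficients: the x2 entry is -7.

-7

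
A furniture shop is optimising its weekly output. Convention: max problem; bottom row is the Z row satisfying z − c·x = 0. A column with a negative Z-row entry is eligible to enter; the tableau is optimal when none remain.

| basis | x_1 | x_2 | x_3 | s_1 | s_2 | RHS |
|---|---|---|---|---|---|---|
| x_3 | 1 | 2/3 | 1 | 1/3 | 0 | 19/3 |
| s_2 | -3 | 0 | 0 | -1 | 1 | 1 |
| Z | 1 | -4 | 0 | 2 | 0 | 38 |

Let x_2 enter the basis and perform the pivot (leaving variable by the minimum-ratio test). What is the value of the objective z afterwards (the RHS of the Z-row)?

Ratio test on column x_2 — row 1: (19/3)/(2/3) = 19/2; row 2: entry 0 ≤ 0. Minimum is 19/2 at row 1 (x_3 leaves); pivot element 2/3.
Pivot on row 1; the Z-row RHS becomes 38 − (-4)·(19/2) = 76.

76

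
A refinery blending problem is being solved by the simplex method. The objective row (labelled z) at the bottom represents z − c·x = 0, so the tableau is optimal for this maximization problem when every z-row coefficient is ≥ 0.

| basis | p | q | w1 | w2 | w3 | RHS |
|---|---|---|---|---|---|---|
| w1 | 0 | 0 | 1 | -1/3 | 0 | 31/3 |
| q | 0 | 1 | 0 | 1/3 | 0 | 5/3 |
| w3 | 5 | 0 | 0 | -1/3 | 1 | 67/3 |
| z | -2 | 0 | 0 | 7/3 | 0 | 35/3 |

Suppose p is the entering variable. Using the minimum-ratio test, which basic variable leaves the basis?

Column p entries and ratios — w1: 0 ≤ 0, skip; q: 0 ≤ 0, skip; w3: (67/3)/5 = 67/15.
Smallest ratio is 67/15 in the row of w3, so w3 leaves.

w3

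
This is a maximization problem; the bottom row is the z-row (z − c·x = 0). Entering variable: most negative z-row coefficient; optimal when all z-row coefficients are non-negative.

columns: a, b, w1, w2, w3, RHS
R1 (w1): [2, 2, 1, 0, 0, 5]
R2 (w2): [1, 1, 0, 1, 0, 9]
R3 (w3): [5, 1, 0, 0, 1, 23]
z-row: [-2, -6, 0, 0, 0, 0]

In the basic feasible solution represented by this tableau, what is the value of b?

b is not in the basis, so in the current basic feasible solution b = 0.

0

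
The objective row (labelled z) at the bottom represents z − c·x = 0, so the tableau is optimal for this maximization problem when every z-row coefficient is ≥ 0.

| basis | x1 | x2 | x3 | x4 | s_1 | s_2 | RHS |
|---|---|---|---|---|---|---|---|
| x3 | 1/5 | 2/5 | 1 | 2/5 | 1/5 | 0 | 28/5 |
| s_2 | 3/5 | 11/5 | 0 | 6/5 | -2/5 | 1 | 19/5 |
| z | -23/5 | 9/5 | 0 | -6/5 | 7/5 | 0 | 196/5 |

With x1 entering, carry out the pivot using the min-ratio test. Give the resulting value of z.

205/3

Ratio test on column x1 — row 1: (28/5)/(1/5) = 28; row 2: (19/5)/(3/5) = 19/3. Minimum is 19/3 at row 2 (s_2 leaves); pivot element 3/5.
Pivot on row 2; the z-row RHS becomes 196/5 − (-23/5)·(19/3) = 205/3.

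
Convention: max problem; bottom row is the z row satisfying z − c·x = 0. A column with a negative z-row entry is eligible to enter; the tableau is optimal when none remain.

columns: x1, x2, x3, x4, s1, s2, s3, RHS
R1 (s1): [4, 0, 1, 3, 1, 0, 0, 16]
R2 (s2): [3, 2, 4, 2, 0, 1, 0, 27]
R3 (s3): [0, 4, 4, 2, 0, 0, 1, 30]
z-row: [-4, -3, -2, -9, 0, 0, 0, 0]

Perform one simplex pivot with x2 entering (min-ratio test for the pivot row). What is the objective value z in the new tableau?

45/2

Ratio test on column x2 — row 1: entry 0 ≤ 0; row 2: 27/2 = 27/2; row 3: 30/4 = 15/2. Minimum is 15/2 at row 3 (s3 leaves); pivot element 4.
Pivot on row 3; the z-row RHS becomes 0 − (-3)·(15/2) = 45/2.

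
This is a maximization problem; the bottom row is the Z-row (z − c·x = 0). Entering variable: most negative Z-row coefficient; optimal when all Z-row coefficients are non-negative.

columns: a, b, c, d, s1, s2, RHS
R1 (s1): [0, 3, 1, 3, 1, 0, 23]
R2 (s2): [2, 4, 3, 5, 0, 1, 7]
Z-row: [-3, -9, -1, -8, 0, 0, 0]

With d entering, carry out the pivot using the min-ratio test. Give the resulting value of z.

56/5

Ratio test on column d — row 1: 23/3 = 23/3; row 2: 7/5 = 7/5. Minimum is 7/5 at row 2 (s2 leaves); pivot element 5.
Pivot on row 2; the Z-row RHS becomes 0 − (-8)·(7/5) = 56/5.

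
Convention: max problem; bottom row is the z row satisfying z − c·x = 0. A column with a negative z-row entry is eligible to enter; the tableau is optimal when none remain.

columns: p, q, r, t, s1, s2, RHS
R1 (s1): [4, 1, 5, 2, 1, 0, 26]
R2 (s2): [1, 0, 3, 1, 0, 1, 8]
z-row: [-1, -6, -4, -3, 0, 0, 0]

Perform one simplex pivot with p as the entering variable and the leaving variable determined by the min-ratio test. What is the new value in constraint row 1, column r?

5/4

Ratio test on column p — row 1: 26/4 = 13/2; row 2: 8/1 = 8. Minimum is 13/2 at row 1 (s1 leaves); pivot element 4.
Divide row 1 by 4; eliminate column p from the other rows.
In the new row 1, the r entry is the old entry divided by the pivot: 5/4 = 5/4.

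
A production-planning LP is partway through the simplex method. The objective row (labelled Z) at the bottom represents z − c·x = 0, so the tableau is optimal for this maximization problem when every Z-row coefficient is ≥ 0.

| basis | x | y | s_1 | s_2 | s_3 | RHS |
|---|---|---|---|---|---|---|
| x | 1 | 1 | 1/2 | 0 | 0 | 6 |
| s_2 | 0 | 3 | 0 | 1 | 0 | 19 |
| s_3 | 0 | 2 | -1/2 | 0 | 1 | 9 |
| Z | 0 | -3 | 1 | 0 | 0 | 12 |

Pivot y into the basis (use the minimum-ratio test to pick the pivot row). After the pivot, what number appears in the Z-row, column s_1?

1/4

Ratio test on column y — row 1: 6/1 = 6; row 2: 19/3 = 19/3; row 3: 9/2 = 9/2. Minimum is 9/2 at row 3 (s_3 leaves); pivot element 2.
Divide row 3 by 2; eliminate column y from the other rows.
Z-row update in column s_1: 1 − (-3)·(-1/4) = 1/4.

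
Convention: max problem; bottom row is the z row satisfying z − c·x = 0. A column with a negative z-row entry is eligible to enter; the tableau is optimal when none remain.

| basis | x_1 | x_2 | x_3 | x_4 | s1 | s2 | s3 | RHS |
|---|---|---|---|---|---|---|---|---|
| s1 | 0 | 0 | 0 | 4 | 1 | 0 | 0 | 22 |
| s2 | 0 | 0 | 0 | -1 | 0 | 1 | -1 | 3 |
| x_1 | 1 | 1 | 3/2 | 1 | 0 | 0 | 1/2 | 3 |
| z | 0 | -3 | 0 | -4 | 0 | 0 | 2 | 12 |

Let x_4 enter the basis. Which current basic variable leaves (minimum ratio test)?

x_1

Column x_4 entries and ratios — s1: 22/4 = 11/2; s2: -1 ≤ 0, skip; x_1: 3/1 = 3.
Smallest ratio is 3 in the row of x_1, so x_1 leaves.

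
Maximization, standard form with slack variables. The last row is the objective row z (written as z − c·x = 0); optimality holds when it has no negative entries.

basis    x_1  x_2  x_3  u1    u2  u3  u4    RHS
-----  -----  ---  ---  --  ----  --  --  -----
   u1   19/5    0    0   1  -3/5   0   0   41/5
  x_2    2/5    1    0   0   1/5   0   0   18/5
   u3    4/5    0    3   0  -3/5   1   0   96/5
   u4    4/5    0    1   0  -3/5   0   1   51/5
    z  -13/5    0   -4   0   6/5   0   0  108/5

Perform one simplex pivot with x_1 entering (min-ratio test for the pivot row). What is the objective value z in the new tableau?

517/19

Ratio test on column x_1 — row 1: (41/5)/(19/5) = 41/19; row 2: (18/5)/(2/5) = 9; row 3: (96/5)/(4/5) = 24; row 4: (51/5)/(4/5) = 51/4. Minimum is 41/19 at row 1 (u1 leaves); pivot element 19/5.
Pivot on row 1; the z-row RHS becomes 108/5 − (-13/5)·(41/19) = 517/19.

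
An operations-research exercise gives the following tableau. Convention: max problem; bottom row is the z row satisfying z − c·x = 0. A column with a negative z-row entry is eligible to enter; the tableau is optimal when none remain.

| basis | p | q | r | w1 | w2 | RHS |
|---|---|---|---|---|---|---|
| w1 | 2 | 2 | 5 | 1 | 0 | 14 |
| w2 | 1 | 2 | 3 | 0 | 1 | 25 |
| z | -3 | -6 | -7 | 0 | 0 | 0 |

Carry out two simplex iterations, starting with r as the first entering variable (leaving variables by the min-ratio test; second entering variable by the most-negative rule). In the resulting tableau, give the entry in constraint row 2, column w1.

Ratio test on column r — row 1: 14/5 = 14/5; row 2: 25/3 = 25/3. Minimum is 14/5 at row 1 (w1 leaves); pivot element 5.
Divide row 1 by 5; eliminate column r from the other rows.
Second iteration: most negative z-row entry is -16/5 in column q, so q enters.
Ratio test on column q — row 1: (14/5)/(2/5) = 7; row 2: (83/5)/(4/5) = 83/4. Minimum is 7 at row 1 (r leaves); pivot element 2/5.
Divide row 1 by 2/5; eliminate column q from the other rows.
After both pivots, the entry at constraint row 2, column w1 is -1.

-1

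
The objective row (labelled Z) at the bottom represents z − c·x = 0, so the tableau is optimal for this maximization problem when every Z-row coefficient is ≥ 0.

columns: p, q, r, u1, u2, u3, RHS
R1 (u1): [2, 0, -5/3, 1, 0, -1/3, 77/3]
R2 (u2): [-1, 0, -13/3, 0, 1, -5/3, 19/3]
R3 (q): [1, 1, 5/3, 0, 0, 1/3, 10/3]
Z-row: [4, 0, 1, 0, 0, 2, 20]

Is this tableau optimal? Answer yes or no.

Every Z-row coefficient is ≥ 0, so the tableau is optimal.

yes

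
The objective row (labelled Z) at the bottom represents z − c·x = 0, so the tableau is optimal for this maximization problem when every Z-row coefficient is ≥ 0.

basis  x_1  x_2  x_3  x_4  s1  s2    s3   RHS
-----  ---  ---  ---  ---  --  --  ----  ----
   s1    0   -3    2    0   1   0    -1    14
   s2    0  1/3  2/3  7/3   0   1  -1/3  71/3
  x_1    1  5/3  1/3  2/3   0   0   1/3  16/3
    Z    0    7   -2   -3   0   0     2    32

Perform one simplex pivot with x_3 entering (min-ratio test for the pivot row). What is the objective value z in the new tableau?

46

Ratio test on column x_3 — row 1: 14/2 = 7; row 2: (71/3)/(2/3) = 71/2; row 3: (16/3)/(1/3) = 16. Minimum is 7 at row 1 (s1 leaves); pivot element 2.
Pivot on row 1; the Z-row RHS becomes 32 − (-2)·7 = 46.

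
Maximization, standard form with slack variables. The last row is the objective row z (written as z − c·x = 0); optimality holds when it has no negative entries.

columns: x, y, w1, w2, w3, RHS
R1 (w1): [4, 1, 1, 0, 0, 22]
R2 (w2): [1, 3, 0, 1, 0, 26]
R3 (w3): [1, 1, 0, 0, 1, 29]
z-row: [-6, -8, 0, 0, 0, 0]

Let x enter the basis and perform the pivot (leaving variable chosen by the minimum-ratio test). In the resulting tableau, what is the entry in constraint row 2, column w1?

-1/4

Ratio test on column x — row 1: 22/4 = 11/2; row 2: 26/1 = 26; row 3: 29/1 = 29. Minimum is 11/2 at row 1 (w1 leaves); pivot element 4.
Divide row 1 by 4; eliminate column x from the other rows.
Row 2 update in column w1: 0 − 1·(1/4) = -1/4.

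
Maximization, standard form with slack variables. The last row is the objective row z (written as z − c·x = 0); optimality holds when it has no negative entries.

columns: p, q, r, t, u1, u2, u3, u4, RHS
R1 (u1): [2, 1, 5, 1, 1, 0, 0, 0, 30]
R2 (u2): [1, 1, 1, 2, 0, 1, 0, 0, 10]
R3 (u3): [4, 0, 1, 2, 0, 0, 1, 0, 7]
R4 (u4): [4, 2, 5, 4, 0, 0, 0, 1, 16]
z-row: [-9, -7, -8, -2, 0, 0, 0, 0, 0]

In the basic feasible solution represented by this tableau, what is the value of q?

0

q is not in the basis, so in the current basic feasible solution q = 0.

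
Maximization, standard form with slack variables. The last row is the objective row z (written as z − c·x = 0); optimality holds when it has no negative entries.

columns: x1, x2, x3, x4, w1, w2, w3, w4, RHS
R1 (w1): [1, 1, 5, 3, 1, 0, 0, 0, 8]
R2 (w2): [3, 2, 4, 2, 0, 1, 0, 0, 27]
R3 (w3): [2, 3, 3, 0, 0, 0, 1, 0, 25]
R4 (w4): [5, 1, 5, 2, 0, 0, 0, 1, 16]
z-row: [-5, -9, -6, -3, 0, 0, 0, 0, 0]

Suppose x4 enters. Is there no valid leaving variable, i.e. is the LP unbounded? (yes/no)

Column x4 has positive entries in row(s) 1, 2, 4, so the ratio test bounds it — not unbounded.

no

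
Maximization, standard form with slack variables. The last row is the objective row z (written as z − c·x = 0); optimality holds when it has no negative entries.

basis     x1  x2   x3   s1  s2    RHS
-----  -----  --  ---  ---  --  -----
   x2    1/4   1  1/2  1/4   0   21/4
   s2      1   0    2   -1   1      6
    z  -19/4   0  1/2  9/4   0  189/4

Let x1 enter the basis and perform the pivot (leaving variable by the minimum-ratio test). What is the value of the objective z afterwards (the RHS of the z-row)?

Ratio test on column x1 — row 1: (21/4)/(1/4) = 21; row 2: 6/1 = 6. Minimum is 6 at row 2 (s2 leaves); pivot element 1.
Pivot on row 2; the z-row RHS becomes 189/4 − (-19/4)·6 = 303/4.

303/4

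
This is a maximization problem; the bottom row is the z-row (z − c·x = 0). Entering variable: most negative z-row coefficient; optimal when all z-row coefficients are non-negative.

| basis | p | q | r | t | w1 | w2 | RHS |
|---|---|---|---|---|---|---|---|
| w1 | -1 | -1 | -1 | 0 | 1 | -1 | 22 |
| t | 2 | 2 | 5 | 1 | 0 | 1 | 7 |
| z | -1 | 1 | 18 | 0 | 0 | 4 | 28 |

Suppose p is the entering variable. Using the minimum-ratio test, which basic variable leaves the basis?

Column p entries and ratios — w1: -1 ≤ 0, skip; t: 7/2 = 7/2.
Smallest ratio is 7/2 in the row of t, so t leaves.

t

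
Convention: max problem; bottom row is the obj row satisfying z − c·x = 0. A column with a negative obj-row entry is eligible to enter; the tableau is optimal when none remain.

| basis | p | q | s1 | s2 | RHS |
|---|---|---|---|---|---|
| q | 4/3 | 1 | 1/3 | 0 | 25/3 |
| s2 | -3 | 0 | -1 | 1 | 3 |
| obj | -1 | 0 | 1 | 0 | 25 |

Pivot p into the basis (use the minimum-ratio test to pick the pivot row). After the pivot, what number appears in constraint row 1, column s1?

Ratio test on column p — row 1: (25/3)/(4/3) = 25/4; row 2: entry -3 ≤ 0. Minimum is 25/4 at row 1 (q leaves); pivot element 4/3.
Divide row 1 by 4/3; eliminate column p from the other rows.
In the new row 1, the s1 entry is the old entry divided by the pivot: (1/3)/(4/3) = 1/4.

1/4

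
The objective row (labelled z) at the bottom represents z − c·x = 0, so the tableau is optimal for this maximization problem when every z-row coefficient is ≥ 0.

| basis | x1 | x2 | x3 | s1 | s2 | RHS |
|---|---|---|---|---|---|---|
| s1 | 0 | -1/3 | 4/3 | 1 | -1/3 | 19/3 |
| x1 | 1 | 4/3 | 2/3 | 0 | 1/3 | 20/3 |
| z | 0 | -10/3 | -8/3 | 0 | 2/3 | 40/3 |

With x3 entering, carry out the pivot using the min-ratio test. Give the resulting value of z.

26

Ratio test on column x3 — row 1: (19/3)/(4/3) = 19/4; row 2: (20/3)/(2/3) = 10. Minimum is 19/4 at row 1 (s1 leaves); pivot element 4/3.
Pivot on row 1; the z-row RHS becomes 40/3 − (-8/3)·(19/4) = 26.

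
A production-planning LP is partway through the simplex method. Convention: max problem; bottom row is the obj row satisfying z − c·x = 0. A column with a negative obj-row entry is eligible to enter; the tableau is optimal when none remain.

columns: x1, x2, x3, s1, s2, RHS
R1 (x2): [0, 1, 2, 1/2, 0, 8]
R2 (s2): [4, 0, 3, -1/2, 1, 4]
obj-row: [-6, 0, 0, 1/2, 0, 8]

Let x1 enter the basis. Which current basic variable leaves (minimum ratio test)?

Column x1 entries and ratios — x2: 0 ≤ 0, skip; s2: 4/4 = 1.
Smallest ratio is 1 in the row of s2, so s2 leaves.

s2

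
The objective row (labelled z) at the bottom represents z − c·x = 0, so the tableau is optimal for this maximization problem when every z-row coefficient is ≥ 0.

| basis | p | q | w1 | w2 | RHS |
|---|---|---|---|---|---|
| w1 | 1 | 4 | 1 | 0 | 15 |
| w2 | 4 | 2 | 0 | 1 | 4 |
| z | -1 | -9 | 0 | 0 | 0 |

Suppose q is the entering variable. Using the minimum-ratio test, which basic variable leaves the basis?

Column q entries and ratios — w1: 15/4 = 15/4; w2: 4/2 = 2.
Smallest ratio is 2 in the row of w2, so w2 leaves.

w2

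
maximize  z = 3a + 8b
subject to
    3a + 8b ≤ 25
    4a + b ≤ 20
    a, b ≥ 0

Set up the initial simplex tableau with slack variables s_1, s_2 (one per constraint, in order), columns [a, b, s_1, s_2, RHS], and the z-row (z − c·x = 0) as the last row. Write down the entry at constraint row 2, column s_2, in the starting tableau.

1

Slack s_2 belongs to constraint 2; its column is the unit vector e_2, so the entry in row 2 is 1.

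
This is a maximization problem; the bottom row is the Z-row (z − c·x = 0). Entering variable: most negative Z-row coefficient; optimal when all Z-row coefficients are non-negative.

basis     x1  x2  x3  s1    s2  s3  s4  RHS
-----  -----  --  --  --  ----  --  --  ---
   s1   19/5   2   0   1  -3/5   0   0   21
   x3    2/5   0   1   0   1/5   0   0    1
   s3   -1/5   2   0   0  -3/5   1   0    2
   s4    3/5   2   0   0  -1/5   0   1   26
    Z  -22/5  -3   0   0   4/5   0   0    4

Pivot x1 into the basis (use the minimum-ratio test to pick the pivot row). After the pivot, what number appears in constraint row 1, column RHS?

Ratio test on column x1 — row 1: 21/(19/5) = 105/19; row 2: 1/(2/5) = 5/2; row 3: entry -1/5 ≤ 0; row 4: 26/(3/5) = 130/3. Minimum is 5/2 at row 2 (x3 leaves); pivot element 2/5.
Divide row 2 by 2/5; eliminate column x1 from the other rows.
Row 1 update in column RHS: 21 − (19/5)·(5/2) = 23/2.

23/2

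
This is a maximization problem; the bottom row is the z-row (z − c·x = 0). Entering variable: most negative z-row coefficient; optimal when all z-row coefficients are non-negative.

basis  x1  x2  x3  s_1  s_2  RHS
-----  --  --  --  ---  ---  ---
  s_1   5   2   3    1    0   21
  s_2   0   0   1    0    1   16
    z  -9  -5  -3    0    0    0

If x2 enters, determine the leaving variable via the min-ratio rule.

s_1

Column x2 entries and ratios — s_1: 21/2 = 21/2; s_2: 0 ≤ 0, skip.
Smallest ratio is 21/2 in the row of s_1, so s_1 leaves.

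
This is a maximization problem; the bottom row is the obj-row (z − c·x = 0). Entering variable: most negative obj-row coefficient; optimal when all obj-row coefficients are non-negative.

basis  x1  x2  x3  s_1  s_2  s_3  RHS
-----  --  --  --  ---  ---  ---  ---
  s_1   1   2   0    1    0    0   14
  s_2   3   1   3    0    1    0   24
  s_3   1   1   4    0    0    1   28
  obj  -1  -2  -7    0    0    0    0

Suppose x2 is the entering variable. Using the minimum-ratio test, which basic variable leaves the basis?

Column x2 entries and ratios — s_1: 14/2 = 7; s_2: 24/1 = 24; s_3: 28/1 = 28.
Smallest ratio is 7 in the row of s_1, so s_1 leaves.

s_1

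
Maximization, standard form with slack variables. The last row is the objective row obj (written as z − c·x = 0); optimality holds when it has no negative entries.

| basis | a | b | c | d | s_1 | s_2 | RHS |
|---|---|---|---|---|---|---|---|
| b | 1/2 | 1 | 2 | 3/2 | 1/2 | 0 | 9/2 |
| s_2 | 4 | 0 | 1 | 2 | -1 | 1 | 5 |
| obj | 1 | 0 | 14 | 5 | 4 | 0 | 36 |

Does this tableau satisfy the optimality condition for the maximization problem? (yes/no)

yes

Every obj-row coefficient is ≥ 0, so the tableau is optimal.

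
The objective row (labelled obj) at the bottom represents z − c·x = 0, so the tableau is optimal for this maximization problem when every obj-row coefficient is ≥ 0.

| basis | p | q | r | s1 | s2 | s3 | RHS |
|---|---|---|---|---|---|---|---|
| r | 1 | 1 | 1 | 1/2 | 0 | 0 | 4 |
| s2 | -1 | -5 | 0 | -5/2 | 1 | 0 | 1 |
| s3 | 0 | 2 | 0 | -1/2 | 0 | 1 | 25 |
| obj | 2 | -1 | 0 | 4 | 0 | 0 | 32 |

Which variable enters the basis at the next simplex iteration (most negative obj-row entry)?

q

Negative obj-row entries: q: -1.
The most negative is -1 in column q, so q enters.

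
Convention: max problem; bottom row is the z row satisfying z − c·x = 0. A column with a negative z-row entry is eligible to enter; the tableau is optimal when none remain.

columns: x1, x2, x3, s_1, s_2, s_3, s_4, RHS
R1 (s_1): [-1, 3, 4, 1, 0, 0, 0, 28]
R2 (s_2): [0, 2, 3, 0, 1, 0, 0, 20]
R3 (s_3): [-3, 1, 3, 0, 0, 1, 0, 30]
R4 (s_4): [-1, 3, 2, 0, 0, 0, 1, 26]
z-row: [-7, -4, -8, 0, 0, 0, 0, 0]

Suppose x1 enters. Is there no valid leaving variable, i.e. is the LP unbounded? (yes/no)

yes

Every constraint-row entry in column x1 is ≤ 0, so increasing x1 is unbounded.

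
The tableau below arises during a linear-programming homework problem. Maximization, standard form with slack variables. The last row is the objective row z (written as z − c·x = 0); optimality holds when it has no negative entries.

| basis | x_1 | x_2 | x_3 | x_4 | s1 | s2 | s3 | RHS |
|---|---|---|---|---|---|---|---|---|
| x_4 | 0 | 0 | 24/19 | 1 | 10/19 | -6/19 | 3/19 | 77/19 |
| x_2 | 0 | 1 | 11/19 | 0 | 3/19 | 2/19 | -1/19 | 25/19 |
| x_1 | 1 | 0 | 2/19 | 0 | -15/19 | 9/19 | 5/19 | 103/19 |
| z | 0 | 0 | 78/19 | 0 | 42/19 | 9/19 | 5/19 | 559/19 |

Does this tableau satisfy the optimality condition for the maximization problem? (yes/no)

Every z-row coefficient is ≥ 0, so the tableau is optimal.

yes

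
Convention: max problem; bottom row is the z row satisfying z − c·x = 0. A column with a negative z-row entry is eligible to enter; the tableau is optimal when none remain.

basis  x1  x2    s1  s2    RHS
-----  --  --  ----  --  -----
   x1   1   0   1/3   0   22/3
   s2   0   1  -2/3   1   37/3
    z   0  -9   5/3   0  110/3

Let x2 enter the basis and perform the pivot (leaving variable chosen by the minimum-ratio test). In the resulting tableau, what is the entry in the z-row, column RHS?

Ratio test on column x2 — row 1: entry 0 ≤ 0; row 2: (37/3)/1 = 37/3. Minimum is 37/3 at row 2 (s2 leaves); pivot element 1.
Divide row 2 by 1; eliminate column x2 from the other rows.
z-row update in column RHS: 110/3 − (-9)·(37/3) = 443/3.

443/3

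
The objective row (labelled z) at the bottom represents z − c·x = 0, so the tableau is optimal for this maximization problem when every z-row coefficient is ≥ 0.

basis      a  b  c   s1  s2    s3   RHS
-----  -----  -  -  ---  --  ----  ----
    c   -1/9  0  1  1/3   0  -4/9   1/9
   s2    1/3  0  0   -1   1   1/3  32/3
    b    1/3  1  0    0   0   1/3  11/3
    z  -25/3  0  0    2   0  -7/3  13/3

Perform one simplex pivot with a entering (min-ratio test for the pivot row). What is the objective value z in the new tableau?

96

Ratio test on column a — row 1: entry -1/9 ≤ 0; row 2: (32/3)/(1/3) = 32; row 3: (11/3)/(1/3) = 11. Minimum is 11 at row 3 (b leaves); pivot element 1/3.
Pivot on row 3; the z-row RHS becomes 13/3 − (-25/3)·11 = 96.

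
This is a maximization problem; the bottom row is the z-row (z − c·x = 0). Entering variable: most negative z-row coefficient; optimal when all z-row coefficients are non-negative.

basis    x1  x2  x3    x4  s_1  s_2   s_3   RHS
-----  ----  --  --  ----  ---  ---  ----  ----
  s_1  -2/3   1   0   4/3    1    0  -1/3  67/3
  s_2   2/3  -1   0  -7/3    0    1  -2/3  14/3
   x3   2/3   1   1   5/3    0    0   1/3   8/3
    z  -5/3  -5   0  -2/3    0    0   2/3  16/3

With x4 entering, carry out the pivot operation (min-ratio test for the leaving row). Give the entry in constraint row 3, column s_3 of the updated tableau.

1/5

Ratio test on column x4 — row 1: (67/3)/(4/3) = 67/4; row 2: entry -7/3 ≤ 0; row 3: (8/3)/(5/3) = 8/5. Minimum is 8/5 at row 3 (x3 leaves); pivot element 5/3.
Divide row 3 by 5/3; eliminate column x4 from the other rows.
In the new row 3, the s_3 entry is the old entry divided by the pivot: (1/3)/(5/3) = 1/5.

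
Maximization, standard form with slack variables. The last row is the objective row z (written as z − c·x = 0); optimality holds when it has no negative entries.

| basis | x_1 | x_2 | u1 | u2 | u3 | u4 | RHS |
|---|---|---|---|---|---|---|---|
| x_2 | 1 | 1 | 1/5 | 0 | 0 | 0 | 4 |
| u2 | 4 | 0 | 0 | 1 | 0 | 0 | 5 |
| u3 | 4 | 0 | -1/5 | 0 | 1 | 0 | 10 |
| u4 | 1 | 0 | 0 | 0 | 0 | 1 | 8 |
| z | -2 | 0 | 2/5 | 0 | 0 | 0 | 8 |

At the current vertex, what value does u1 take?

u1 is not in the basis, so in the current basic feasible solution u1 = 0.

0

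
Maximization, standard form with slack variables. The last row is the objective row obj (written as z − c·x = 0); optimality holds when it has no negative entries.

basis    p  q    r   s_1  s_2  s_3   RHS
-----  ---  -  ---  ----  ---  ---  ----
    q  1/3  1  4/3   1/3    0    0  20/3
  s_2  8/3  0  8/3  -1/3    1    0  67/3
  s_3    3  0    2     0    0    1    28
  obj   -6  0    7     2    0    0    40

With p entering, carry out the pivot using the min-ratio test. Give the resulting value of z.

Ratio test on column p — row 1: (20/3)/(1/3) = 20; row 2: (67/3)/(8/3) = 67/8; row 3: 28/3 = 28/3. Minimum is 67/8 at row 2 (s_2 leaves); pivot element 8/3.
Pivot on row 2; the obj-row RHS becomes 40 − (-6)·(67/8) = 361/4.

361/4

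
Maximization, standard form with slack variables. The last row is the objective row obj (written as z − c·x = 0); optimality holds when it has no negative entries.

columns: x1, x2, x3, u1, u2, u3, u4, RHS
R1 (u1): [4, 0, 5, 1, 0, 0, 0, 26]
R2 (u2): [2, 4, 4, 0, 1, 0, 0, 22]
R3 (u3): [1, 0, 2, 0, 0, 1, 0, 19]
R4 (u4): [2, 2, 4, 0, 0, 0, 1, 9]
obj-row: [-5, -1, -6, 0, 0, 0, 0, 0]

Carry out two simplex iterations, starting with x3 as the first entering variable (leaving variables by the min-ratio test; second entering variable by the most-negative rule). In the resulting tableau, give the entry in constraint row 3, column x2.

-1

Ratio test on column x3 — row 1: 26/5 = 26/5; row 2: 22/4 = 11/2; row 3: 19/2 = 19/2; row 4: 9/4 = 9/4. Minimum is 9/4 at row 4 (u4 leaves); pivot element 4.
Divide row 4 by 4; eliminate column x3 from the other rows.
Second iteration: most negative obj-row entry is -2 in column x1, so x1 enters.
Ratio test on column x1 — row 1: (59/4)/(3/2) = 59/6; row 2: entry 0 ≤ 0; row 3: entry 0 ≤ 0; row 4: (9/4)/(1/2) = 9/2. Minimum is 9/2 at row 4 (x3 leaves); pivot element 1/2.
Divide row 4 by 1/2; eliminate column x1 from the other rows.
After both pivots, the entry at constraint row 3, column x2 is -1.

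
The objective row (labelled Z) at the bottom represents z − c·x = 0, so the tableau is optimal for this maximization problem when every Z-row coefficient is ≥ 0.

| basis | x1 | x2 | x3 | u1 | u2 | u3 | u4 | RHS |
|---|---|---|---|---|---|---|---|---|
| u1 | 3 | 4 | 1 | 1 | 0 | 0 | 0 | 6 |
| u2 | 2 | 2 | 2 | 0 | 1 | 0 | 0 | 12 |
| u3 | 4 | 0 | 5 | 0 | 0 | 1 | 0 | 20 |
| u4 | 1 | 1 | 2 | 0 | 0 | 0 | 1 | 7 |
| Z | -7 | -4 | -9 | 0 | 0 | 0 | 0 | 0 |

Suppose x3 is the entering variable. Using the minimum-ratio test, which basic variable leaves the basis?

u4

Column x3 entries and ratios — u1: 6/1 = 6; u2: 12/2 = 6; u3: 20/5 = 4; u4: 7/2 = 7/2.
Smallest ratio is 7/2 in the row of u4, so u4 leaves.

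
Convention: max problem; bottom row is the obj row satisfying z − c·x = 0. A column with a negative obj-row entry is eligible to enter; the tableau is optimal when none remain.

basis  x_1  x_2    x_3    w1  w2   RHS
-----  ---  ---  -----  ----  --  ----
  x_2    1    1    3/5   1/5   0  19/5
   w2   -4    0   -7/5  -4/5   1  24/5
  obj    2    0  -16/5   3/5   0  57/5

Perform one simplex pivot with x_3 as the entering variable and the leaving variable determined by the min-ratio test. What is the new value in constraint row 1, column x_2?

5/3

Ratio test on column x_3 — row 1: (19/5)/(3/5) = 19/3; row 2: entry -7/5 ≤ 0. Minimum is 19/3 at row 1 (x_2 leaves); pivot element 3/5.
Divide row 1 by 3/5; eliminate column x_3 from the other rows.
In the new row 1, the x_2 entry is the old entry divided by the pivot: 1/(3/5) = 5/3.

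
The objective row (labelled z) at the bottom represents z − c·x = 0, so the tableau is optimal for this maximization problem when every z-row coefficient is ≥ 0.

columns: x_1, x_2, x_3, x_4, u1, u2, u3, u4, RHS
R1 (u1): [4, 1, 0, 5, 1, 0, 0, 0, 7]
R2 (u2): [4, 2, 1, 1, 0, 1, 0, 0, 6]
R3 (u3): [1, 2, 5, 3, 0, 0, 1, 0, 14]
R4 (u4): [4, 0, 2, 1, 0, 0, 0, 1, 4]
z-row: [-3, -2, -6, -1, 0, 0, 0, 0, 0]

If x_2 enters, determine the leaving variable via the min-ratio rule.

Column x_2 entries and ratios — u1: 7/1 = 7; u2: 6/2 = 3; u3: 14/2 = 7; u4: 0 ≤ 0, skip.
Smallest ratio is 3 in the row of u2, so u2 leaves.

u2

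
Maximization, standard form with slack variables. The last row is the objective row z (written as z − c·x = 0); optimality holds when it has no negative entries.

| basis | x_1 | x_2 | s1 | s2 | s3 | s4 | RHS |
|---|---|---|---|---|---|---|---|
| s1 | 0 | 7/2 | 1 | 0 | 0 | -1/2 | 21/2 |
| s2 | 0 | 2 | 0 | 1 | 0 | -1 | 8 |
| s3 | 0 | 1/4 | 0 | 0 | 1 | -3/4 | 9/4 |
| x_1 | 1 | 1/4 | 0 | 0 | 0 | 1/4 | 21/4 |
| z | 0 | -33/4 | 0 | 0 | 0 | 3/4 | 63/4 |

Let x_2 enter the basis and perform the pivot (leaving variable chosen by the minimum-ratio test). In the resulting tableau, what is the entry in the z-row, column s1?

Ratio test on column x_2 — row 1: (21/2)/(7/2) = 3; row 2: 8/2 = 4; row 3: (9/4)/(1/4) = 9; row 4: (21/4)/(1/4) = 21. Minimum is 3 at row 1 (s1 leaves); pivot element 7/2.
Divide row 1 by 7/2; eliminate column x_2 from the other rows.
z-row update in column s1: 0 − (-33/4)·(2/7) = 33/14.

33/14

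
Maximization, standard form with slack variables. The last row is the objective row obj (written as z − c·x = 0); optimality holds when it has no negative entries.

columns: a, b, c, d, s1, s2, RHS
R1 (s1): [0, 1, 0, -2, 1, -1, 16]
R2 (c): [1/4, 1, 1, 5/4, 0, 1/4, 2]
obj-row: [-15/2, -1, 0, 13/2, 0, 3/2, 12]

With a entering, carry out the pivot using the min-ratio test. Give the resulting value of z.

72

Ratio test on column a — row 1: entry 0 ≤ 0; row 2: 2/(1/4) = 8. Minimum is 8 at row 2 (c leaves); pivot element 1/4.
Pivot on row 2; the obj-row RHS becomes 12 − (-15/2)·8 = 72.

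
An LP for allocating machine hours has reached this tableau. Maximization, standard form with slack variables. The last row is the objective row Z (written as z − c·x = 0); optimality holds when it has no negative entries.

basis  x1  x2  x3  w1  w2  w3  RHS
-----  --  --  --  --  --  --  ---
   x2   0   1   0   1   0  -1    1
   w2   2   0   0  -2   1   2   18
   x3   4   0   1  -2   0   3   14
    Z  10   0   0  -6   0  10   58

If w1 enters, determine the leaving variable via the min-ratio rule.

Column w1 entries and ratios — x2: 1/1 = 1; w2: -2 ≤ 0, skip; x3: -2 ≤ 0, skip.
Smallest ratio is 1 in the row of x2, so x2 leaves.

x2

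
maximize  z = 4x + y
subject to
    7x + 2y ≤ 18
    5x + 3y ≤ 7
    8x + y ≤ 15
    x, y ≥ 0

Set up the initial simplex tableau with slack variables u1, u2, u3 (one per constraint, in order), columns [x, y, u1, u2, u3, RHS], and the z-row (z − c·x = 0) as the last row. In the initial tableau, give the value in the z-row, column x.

-4

The z-row carries the negated objective coefficients: the x entry is -4.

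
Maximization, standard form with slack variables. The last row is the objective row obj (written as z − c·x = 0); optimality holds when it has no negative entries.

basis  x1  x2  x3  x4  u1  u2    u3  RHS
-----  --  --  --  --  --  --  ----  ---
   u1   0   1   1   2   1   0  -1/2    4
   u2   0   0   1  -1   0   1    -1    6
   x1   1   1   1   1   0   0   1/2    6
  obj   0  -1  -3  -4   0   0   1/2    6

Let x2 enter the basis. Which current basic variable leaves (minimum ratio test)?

u1

Column x2 entries and ratios — u1: 4/1 = 4; u2: 0 ≤ 0, skip; x1: 6/1 = 6.
Smallest ratio is 4 in the row of u1, so u1 leaves.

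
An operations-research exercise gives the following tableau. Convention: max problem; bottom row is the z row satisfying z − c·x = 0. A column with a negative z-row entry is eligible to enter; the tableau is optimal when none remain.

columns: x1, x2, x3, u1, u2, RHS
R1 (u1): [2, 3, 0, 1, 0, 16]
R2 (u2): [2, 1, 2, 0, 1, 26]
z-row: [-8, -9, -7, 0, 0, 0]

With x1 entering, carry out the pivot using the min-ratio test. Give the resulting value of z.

Ratio test on column x1 — row 1: 16/2 = 8; row 2: 26/2 = 13. Minimum is 8 at row 1 (u1 leaves); pivot element 2.
Pivot on row 1; the z-row RHS becomes 0 − (-8)·8 = 64.

64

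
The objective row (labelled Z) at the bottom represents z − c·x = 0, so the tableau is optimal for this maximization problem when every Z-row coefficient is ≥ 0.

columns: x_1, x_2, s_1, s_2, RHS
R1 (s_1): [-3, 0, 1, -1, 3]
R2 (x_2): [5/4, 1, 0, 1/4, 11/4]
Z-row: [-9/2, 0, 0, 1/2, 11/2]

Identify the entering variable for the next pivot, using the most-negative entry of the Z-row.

x_1

Negative Z-row entries: x_1: -9/2.
The most negative is -9/2 in column x_1, so x_1 enters.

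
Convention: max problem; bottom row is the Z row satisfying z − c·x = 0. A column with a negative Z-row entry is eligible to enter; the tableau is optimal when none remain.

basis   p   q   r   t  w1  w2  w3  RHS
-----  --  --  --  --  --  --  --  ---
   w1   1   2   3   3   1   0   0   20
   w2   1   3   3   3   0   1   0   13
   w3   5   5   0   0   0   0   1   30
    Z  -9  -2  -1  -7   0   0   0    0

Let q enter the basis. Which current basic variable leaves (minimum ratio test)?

w2

Column q entries and ratios — w1: 20/2 = 10; w2: 13/3 = 13/3; w3: 30/5 = 6.
Smallest ratio is 13/3 in the row of w2, so w2 leaves.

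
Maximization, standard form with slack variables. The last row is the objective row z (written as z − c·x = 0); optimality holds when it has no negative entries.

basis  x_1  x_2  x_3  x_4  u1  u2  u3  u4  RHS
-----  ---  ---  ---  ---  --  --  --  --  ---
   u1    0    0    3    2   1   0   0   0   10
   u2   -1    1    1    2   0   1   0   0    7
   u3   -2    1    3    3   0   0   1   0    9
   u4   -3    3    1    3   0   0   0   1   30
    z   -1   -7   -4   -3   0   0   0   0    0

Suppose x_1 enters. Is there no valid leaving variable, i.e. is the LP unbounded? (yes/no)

yes

Every constraint-row entry in column x_1 is ≤ 0, so increasing x_1 is unbounded.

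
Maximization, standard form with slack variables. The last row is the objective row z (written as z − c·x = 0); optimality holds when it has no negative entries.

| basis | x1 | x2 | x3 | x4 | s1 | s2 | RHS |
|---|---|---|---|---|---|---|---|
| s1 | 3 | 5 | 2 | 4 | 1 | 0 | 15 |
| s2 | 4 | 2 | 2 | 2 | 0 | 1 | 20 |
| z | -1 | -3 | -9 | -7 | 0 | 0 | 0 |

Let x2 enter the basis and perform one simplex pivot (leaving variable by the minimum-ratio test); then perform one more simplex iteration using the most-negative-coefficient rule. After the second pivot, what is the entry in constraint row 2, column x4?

-2

Ratio test on column x2 — row 1: 15/5 = 3; row 2: 20/2 = 10. Minimum is 3 at row 1 (s1 leaves); pivot element 5.
Divide row 1 by 5; eliminate column x2 from the other rows.
Second iteration: most negative z-row entry is -39/5 in column x3, so x3 enters.
Ratio test on column x3 — row 1: 3/(2/5) = 15/2; row 2: 14/(6/5) = 35/3. Minimum is 15/2 at row 1 (x2 leaves); pivot element 2/5.
Divide row 1 by 2/5; eliminate column x3 from the other rows.
After both pivots, the entry at constraint row 2, column x4 is -2.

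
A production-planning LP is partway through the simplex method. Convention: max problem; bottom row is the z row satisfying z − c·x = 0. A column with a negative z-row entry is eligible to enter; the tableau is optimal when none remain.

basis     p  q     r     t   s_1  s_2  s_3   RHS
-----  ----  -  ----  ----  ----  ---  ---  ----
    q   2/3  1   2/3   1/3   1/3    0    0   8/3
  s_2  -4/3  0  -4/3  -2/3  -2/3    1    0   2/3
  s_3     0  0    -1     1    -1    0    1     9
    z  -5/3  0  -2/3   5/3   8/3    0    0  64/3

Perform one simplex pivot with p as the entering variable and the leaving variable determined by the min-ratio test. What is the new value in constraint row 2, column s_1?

0

Ratio test on column p — row 1: (8/3)/(2/3) = 4; row 2: entry -4/3 ≤ 0; row 3: entry 0 ≤ 0. Minimum is 4 at row 1 (q leaves); pivot element 2/3.
Divide row 1 by 2/3; eliminate column p from the other rows.
Row 2 update in column s_1: -2/3 − (-4/3)·(1/2) = 0.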